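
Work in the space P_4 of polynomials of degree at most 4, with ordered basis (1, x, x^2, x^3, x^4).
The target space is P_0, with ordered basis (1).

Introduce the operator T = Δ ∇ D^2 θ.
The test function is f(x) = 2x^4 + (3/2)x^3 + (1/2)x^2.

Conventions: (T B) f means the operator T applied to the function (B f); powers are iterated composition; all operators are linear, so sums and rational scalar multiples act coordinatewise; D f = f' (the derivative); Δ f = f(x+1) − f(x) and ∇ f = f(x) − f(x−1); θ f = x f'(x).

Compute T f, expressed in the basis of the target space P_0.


θ f = 8x^4 + (9/2)x^3 + x^2
D θ f = 32x^3 + (27/2)x^2 + 2x
D D θ f = 96x^2 + 27x + 2
∇ D^2 θ f = 192x - 69
Δ ∇ D^2 θ f = 192

g(x) = 192


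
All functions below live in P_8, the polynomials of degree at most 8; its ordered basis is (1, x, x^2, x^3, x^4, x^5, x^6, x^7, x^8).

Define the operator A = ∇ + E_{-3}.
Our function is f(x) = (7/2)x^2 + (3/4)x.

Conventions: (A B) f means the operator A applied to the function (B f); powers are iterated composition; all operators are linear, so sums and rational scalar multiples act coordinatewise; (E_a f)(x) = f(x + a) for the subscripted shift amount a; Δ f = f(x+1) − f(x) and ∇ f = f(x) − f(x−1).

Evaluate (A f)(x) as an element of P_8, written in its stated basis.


∇ f = 7x - 11/4
E_{-3} f = (7/2)x^2 - (81/4)x + 117/4
(∇ + E_{-3}) f = (7/2)x^2 - (53/4)x + 53/2

g(x) = (7/2)x^2 - (53/4)x + 53/2


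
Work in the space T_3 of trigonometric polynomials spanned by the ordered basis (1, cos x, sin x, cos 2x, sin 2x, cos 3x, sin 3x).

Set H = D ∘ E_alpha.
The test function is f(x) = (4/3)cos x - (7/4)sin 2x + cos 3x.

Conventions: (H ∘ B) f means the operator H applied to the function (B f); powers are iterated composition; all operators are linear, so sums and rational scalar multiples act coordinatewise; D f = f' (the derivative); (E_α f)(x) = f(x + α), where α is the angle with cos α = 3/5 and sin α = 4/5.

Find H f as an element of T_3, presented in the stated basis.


g(x) = -(16/15)cos x - (4/5)sin x + (49/50)cos 2x + (84/25)sin 2x - (132/125)cos 3x + (351/125)sin 3x

E_alpha f = (4/5)cos x - (16/15)sin x - (42/25)cos 2x + (49/100)sin 2x - (117/125)cos 3x - (44/125)sin 3x
D E_alpha f = -(16/15)cos x - (4/5)sin x + (49/50)cos 2x + (84/25)sin 2x - (132/125)cos 3x + (351/125)sin 3x


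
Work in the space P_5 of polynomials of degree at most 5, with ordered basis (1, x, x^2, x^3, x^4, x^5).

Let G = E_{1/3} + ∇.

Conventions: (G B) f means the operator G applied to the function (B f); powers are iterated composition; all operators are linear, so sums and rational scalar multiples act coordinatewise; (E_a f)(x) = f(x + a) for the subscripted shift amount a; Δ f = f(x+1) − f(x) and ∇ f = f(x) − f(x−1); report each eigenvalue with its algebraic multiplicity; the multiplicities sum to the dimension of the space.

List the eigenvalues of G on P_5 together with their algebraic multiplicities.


image of 1: 1
image of x: x + 4/3
image of x^2: x^2 + (8/3)x - 8/9
image of x^3: x^3 + 4x^2 - (8/3)x + 28/27
image of x^4: x^4 + (16/3)x^3 - (16/3)x^2 + (112/27)x - 80/81
image of x^5: x^5 + (20/3)x^4 - (80/9)x^3 + (280/27)x^2 - (400/81)x + 244/243
the matrix is upper triangular; its diagonal is (1, 1, 1, 1, 1, 1)
for a triangular matrix the eigenvalues are the diagonal entries, with algebraic multiplicity their repetition count

λ = 1 (multiplicity 6)


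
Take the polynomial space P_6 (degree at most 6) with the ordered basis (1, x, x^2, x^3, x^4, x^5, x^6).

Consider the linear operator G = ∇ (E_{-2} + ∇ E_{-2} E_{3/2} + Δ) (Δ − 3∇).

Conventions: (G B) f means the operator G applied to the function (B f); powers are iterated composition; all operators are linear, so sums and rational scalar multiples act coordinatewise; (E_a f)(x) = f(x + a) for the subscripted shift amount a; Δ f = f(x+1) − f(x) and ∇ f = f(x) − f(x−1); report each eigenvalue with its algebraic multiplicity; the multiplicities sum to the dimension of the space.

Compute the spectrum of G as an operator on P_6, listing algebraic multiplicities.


image of 1: 0
image of x: 0
image of x^2: -4
image of x^3: -12x + 18
image of x^4: -24x^2 + 72x - 112
image of x^5: -40x^3 + 180x^2 - 560x + 780
image of x^6: -60x^4 + 360x^3 - 1680x^2 + 4680x - 4054
the matrix is upper triangular; its diagonal is (0, 0, 0, 0, 0, 0, 0)
for a triangular matrix the eigenvalues are the diagonal entries, with algebraic multiplicity their repetition count

λ = 0 (multiplicity 7)


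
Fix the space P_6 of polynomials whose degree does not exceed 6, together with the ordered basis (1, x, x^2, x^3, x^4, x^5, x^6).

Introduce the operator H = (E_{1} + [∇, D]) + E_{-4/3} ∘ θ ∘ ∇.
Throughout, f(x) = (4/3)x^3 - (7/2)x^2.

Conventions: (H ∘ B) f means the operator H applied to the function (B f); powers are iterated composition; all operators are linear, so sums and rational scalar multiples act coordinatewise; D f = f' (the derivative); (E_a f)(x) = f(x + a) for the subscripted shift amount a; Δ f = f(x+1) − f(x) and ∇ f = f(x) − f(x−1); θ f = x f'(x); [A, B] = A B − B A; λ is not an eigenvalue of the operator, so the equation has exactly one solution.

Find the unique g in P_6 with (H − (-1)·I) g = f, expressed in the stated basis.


write g with unknown coordinates in the stated basis and equate coefficients in (H − (-1)·I) g = f
solving from the highest basis element down gives g = (2/3)x^3 - (19/4)x^2 + (89/6)x - 1195/72
check: H g = (2/3)x^3 + (5/4)x^2 - (89/6)x + 1195/72
so H g − (-1)·g = (4/3)x^3 - (7/2)x^2 = f ✓

the result is g(x) = (2/3)x^3 - (19/4)x^2 + (89/6)x - 1195/72


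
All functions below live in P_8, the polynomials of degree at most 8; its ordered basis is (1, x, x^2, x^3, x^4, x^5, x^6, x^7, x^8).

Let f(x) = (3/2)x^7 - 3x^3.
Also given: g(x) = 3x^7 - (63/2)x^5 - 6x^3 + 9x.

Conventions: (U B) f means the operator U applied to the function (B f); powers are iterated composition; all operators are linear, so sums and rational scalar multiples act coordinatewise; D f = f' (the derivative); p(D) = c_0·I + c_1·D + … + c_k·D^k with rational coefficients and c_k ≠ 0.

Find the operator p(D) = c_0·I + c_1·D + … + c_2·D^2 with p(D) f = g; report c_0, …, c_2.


D^0 f = (3/2)x^7 - 3x^3
D^1 f = (21/2)x^6 - 9x^2
D^2 f = 63x^5 - 18x
matching coefficients of g against c_0 f + c_1 Df + … from the top degree down determines the c_i
solution: c_0 = 2, c_1 = 0, c_2 = -1/2

c_0 = 2, c_1 = 0, c_2 = -1/2


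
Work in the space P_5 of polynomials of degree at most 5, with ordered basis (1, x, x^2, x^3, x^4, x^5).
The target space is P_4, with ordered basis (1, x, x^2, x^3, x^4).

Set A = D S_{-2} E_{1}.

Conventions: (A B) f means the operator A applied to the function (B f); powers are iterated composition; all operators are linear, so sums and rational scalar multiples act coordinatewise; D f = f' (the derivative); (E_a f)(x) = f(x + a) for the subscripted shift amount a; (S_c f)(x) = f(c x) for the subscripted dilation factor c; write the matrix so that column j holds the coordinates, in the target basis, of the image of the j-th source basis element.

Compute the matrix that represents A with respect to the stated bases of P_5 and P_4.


image of 1: 0
image of x: -2
image of x^2: 8x - 4
image of x^3: -24x^2 + 24x - 6
image of x^4: 64x^3 - 96x^2 + 48x - 8
image of x^5: -160x^4 + 320x^3 - 240x^2 + 80x - 10
each image's coordinates form column j of the matrix

the matrix is [[0, -2, -4, -6, -8, -10]; [0, 0, 8, 24, 48, 80]; [0, 0, 0, -24, -96, -240]; [0, 0, 0, 0, 64, 320]; [0, 0, 0, 0, 0, -160]] (rows listed top to bottom)


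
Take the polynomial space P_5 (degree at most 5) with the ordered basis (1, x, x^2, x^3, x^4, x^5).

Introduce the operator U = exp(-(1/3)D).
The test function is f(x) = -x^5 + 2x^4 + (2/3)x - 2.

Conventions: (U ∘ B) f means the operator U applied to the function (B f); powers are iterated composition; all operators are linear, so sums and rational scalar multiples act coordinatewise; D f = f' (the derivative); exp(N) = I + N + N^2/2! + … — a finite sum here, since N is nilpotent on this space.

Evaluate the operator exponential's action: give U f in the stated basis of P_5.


g(x) = -x^5 + (11/3)x^4 - (34/9)x^3 + (46/27)x^2 + (25/81)x - 533/243

order-1 term: (5/3)x^4 - (8/3)x^3 - 2/9
order-2 term: -(10/9)x^3 + (4/3)x^2
order-3 term: (10/27)x^2 - (8/27)x
order-4 term: -(5/81)x + 2/81
order-5 term: 1/243
the series for exp(-(1/3)D) f terminates at order 5
exp(-(1/3)D) f = -x^5 + (11/3)x^4 - (34/9)x^3 + (46/27)x^2 + (25/81)x - 533/243


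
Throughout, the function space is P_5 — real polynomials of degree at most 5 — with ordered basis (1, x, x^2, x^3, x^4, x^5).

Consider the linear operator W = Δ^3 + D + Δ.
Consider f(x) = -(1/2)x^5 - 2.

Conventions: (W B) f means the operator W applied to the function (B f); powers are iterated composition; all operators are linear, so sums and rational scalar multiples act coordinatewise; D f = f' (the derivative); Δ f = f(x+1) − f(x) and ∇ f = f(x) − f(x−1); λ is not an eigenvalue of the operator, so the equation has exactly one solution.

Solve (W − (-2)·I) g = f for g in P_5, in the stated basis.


write g with unknown coordinates in the stated basis and equate coefficients in (W − (-2)·I) g = f
solving from the highest basis element down gives g = -(1/4)x^5 + (5/4)x^4 - (15/4)x^3 + (65/4)x^2 - (85/4)x + 21
check: W g = -(5/2)x^4 + (15/2)x^3 - (65/2)x^2 + (85/2)x - 44
so W g − (-2)·g = -(1/2)x^5 - 2 = f ✓

g(x) = -(1/4)x^5 + (5/4)x^4 - (15/4)x^3 + (65/4)x^2 - (85/4)x + 21


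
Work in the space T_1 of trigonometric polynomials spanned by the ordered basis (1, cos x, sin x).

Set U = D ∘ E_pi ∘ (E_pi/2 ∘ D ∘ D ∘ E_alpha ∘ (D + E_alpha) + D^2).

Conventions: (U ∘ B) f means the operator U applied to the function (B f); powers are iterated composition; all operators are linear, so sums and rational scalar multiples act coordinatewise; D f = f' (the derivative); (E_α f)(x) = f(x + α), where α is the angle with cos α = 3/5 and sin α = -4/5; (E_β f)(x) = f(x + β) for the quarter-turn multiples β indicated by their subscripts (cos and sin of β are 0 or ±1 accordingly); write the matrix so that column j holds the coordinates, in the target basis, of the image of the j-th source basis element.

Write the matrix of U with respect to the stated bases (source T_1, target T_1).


the matrix is [[0, 0, 0]; [0, -13/25, 34/25]; [0, -34/25, -13/25]] (rows listed top to bottom)

image of 1: 0
image of cos x: -(13/25)cos x - (34/25)sin x
image of sin x: (34/25)cos x - (13/25)sin x
each image's coordinates form column j of the matrix


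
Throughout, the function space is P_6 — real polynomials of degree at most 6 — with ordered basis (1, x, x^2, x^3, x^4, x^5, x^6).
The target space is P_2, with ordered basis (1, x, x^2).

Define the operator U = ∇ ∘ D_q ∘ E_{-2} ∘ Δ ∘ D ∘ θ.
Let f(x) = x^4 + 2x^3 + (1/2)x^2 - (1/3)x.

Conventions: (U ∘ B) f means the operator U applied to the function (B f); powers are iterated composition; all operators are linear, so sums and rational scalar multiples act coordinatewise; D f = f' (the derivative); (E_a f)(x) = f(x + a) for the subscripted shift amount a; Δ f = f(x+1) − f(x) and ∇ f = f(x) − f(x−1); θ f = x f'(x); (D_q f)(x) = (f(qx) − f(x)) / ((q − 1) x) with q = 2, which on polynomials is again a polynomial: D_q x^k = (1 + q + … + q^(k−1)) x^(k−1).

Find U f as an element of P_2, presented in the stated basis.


θ f = 4x^4 + 6x^3 + x^2 - (1/3)x
D θ f = 16x^3 + 18x^2 + 2x - 1/3
Δ D θ f = 48x^2 + 84x + 36
E_{-2} (Δ ∘ D ∘ θ) f = 48x^2 - 108x + 60
D_q E_{-2} (Δ ∘ D ∘ θ) f = 144x - 108
∇ D_q E_{-2} (Δ ∘ D ∘ θ) f = 144

the image equals g(x) = 144


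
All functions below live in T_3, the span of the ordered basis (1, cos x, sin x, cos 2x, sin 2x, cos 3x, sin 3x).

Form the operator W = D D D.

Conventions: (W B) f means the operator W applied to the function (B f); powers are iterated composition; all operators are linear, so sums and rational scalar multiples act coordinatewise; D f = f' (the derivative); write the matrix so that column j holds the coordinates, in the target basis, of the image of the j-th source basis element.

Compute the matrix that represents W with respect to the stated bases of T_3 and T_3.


image of 1: 0
image of cos x: sin x
image of sin x: -cos x
image of cos 2x: 8sin 2x
image of sin 2x: -8cos 2x
image of cos 3x: 27sin 3x
image of sin 3x: -27cos 3x
each image's coordinates form column j of the matrix

the matrix is [[0, 0, 0, 0, 0, 0, 0]; [0, 0, -1, 0, 0, 0, 0]; [0, 1, 0, 0, 0, 0, 0]; [0, 0, 0, 0, -8, 0, 0]; [0, 0, 0, 8, 0, 0, 0]; [0, 0, 0, 0, 0, 0, -27]; [0, 0, 0, 0, 0, 27, 0]] (rows listed top to bottom)


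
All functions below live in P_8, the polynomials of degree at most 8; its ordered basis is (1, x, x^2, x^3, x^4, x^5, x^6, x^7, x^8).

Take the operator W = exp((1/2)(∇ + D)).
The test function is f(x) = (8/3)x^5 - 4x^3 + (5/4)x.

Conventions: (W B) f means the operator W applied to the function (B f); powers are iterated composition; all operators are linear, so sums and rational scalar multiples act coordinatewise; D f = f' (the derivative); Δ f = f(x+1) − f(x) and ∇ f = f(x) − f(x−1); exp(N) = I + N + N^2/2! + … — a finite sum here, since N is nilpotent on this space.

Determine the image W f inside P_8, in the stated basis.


order-1 term: (40/3)x^4 - (40/3)x^3 + (4/3)x^2 - (2/3)x + 7/12
order-2 term: (80/3)x^3 - 40x^2 + (74/3)x - 22/3
order-3 term: (80/3)x^2 - 40x + 58/3
order-4 term: (40/3)x - 40/3
order-5 term: 8/3
the series for exp((1/2)(∇ + D)) f terminates at order 5
exp((1/2)(∇ + D)) f = (8/3)x^5 + (40/3)x^4 + (28/3)x^3 - 12x^2 - (17/12)x + 23/12

g(x) = (8/3)x^5 + (40/3)x^4 + (28/3)x^3 - 12x^2 - (17/12)x + 23/12


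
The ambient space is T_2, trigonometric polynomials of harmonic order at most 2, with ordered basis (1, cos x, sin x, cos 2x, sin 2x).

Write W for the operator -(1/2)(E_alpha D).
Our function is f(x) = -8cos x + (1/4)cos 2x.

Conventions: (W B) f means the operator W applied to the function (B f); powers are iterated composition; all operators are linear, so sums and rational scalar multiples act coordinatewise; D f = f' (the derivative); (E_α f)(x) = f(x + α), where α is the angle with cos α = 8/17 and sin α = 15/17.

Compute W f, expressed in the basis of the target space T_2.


the image equals g(x) = -(60/17)cos x - (32/17)sin x + (60/289)cos 2x - (161/1156)sin 2x

D f = 8sin x - (1/2)sin 2x
E_alpha D f = (120/17)cos x + (64/17)sin x - (120/289)cos 2x + (161/578)sin 2x
(-(1/2)(E_alpha D)) f = -(60/17)cos x - (32/17)sin x + (60/289)cos 2x - (161/1156)sin 2x


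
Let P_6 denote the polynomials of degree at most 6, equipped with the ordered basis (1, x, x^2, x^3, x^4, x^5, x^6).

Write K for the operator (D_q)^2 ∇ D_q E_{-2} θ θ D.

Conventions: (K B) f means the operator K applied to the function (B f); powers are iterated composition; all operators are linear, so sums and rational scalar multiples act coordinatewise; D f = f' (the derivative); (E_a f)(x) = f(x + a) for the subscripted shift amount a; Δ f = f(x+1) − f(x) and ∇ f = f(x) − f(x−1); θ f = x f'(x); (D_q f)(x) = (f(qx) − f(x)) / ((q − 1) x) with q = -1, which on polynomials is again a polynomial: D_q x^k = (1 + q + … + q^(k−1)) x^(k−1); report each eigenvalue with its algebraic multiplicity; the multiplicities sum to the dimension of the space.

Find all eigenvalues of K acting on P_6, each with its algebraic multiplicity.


λ = 0 (multiplicity 7)

image of 1: 0
image of x: 0
image of x^2: 0
image of x^3: 0
image of x^4: 0
image of x^5: 0
image of x^6: 0
the matrix is upper triangular; its diagonal is (0, 0, 0, 0, 0, 0, 0)
for a triangular matrix the eigenvalues are the diagonal entries, with algebraic multiplicity their repetition count


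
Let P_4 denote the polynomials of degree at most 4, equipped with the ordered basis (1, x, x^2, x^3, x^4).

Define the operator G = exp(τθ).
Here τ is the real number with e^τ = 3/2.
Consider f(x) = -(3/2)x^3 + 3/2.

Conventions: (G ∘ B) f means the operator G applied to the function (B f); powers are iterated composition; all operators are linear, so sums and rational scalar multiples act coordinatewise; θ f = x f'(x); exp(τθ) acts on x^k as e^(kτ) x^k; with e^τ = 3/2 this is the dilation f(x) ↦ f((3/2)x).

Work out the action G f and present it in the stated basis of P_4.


g(x) = -(81/16)x^3 + 3/2

exp(τθ) x^k = e^(kτ) x^k; with e^τ = 3/2 this sends x^k to (3/2)^k x^k
x^3 ↦ 27/8 x^3
applying this coordinatewise to f: exp(τθ) f = -(81/16)x^3 + 3/2


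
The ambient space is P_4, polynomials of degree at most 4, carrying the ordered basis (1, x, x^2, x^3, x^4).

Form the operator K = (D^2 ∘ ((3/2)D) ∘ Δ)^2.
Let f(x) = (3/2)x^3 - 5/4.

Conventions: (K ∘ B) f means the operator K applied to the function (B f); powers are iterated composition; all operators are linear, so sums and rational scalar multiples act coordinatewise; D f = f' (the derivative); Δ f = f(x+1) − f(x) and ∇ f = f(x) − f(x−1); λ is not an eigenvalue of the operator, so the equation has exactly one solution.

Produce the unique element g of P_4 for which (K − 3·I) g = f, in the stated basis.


write g with unknown coordinates in the stated basis and equate coefficients in (K − 3·I) g = f
solving from the highest basis element down gives g = -(1/2)x^3 + 5/12
check: K g = 0
so K g − 3·g = (3/2)x^3 - 5/4 = f ✓

the image equals g(x) = -(1/2)x^3 + 5/12


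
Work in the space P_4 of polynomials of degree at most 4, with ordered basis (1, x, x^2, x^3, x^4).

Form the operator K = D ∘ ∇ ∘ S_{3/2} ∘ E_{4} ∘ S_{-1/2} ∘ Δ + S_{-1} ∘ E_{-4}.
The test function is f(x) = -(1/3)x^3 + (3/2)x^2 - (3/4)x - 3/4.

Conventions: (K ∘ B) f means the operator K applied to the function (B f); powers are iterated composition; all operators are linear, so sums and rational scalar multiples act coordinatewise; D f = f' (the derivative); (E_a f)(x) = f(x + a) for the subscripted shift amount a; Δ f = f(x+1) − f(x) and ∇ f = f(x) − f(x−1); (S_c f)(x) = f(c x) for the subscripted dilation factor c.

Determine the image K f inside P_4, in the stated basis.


Δ f = -x^2 + 2x + 5/12
S_{-1/2} Δ f = -(1/4)x^2 - x + 5/12
E_{4} S_{-1/2} Δ f = -(1/4)x^2 - 3x - 91/12
S_{3/2} (E_{4} ∘ S_{-1/2} ∘ Δ) f = -(9/16)x^2 - (9/2)x - 91/12
∇ S_{3/2} (E_{4} ∘ S_{-1/2} ∘ Δ) f = -(9/8)x - 63/16
D ∇ S_{3/2} (E_{4} ∘ S_{-1/2} ∘ Δ) f = -9/8
E_{-4} f = -(1/3)x^3 + (11/2)x^2 - (115/4)x + 571/12
S_{-1} E_{-4} f = (1/3)x^3 + (11/2)x^2 + (115/4)x + 571/12
(D ∘ ∇ ∘ S_{3/2} ∘ E_{4} ∘ S_{-1/2} ∘ Δ + S_{-1} ∘ E_{-4}) f = (1/3)x^3 + (11/2)x^2 + (115/4)x + 1115/24

g(x) = (1/3)x^3 + (11/2)x^2 + (115/4)x + 1115/24


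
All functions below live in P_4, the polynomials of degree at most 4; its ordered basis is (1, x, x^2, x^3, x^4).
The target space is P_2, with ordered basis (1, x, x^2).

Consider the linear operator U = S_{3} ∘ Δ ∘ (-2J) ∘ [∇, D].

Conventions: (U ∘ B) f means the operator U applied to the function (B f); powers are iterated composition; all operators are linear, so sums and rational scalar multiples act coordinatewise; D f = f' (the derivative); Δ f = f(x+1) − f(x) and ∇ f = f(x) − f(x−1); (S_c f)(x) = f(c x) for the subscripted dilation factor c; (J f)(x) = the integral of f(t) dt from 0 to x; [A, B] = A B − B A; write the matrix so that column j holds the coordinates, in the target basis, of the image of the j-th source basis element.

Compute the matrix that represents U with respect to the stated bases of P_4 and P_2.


image of 1: 0
image of x: 0
image of x^2: 0
image of x^3: 0
image of x^4: 0
each image's coordinates form column j of the matrix

the matrix is [[0, 0, 0, 0, 0]; [0, 0, 0, 0, 0]; [0, 0, 0, 0, 0]] (rows listed top to bottom)


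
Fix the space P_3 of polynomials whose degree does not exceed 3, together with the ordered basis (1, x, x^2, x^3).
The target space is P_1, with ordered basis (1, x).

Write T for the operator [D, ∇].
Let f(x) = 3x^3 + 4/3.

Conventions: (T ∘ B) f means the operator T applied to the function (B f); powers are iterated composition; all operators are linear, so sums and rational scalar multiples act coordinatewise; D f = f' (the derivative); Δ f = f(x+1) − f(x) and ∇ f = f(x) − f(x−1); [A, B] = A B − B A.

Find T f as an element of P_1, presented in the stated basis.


the result is g(x) = 0

∇ f = 9x^2 - 9x + 3
D ∇ f = 18x - 9
D f = 9x^2
∇ D f = 18x - 9
[D, ∇] f = 0


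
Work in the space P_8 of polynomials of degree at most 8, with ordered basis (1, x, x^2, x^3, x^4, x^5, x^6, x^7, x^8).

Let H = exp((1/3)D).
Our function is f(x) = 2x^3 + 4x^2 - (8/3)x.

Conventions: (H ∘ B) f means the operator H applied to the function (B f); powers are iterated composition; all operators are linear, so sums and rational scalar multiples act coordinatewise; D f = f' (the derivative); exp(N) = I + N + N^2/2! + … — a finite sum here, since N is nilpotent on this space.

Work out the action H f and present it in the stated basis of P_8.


order-1 term: 2x^2 + (8/3)x - 8/9
order-2 term: (2/3)x + 4/9
order-3 term: 2/27
the series for exp((1/3)D) f terminates at order 3
exp((1/3)D) f = 2x^3 + 6x^2 + (2/3)x - 10/27

the image equals g(x) = 2x^3 + 6x^2 + (2/3)x - 10/27


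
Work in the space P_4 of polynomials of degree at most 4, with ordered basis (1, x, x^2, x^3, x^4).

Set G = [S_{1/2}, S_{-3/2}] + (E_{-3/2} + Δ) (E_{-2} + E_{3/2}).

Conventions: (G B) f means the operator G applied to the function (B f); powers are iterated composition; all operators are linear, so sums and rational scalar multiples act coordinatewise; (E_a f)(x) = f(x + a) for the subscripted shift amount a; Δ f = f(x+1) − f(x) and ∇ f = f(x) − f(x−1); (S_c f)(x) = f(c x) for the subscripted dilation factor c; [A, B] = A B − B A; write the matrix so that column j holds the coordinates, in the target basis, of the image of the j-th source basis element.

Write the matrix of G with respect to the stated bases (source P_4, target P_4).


image of 1: 2
image of x: 2x - 3/2
image of x^2: 2x^2 - 3x + 53/4
image of x^3: 2x^3 - (9/2)x^2 + (159/4)x - 189/8
image of x^4: 2x^4 - 6x^3 + (159/2)x^2 - (189/2)x + 2705/16
each image's coordinates form column j of the matrix

the matrix is [[2, -3/2, 53/4, -189/8, 2705/16]; [0, 2, -3, 159/4, -189/2]; [0, 0, 2, -9/2, 159/2]; [0, 0, 0, 2, -6]; [0, 0, 0, 0, 2]] (rows listed top to bottom)


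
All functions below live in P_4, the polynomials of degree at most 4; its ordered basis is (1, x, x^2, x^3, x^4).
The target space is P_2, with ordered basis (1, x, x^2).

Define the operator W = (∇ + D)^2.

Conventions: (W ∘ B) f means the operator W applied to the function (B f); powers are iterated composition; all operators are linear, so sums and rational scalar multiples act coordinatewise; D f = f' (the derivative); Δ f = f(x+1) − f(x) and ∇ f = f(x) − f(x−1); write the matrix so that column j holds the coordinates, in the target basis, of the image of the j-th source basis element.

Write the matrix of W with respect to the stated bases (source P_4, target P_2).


the matrix is [[0, 0, 8, -12, 22]; [0, 0, 0, 24, -48]; [0, 0, 0, 0, 48]] (rows listed top to bottom)

image of 1: 0
image of x: 0
image of x^2: 8
image of x^3: 24x - 12
image of x^4: 48x^2 - 48x + 22
each image's coordinates form column j of the matrix


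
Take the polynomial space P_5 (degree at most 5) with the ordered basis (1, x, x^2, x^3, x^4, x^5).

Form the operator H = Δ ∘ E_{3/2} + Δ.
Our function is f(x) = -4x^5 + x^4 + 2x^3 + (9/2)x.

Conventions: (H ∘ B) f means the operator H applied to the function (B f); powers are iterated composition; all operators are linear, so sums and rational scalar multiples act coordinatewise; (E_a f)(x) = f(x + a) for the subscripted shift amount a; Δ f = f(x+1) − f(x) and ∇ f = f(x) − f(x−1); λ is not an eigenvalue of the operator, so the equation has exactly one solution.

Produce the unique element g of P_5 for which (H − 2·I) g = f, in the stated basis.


the image equals g(x) = 2x^5 + (19/2)x^4 + 87x^3 + 536x^2 + 2149x + 69163/16

write g with unknown coordinates in the stated basis and equate coefficients in (H − 2·I) g = f
solving from the highest basis element down gives g = 2x^5 + (19/2)x^4 + 87x^3 + 536x^2 + 2149x + 69163/16
check: H g = 20x^4 + 176x^3 + 1072x^2 + (8605/2)x + 69163/8
so H g − 2·g = -4x^5 + x^4 + 2x^3 + (9/2)x = f ✓


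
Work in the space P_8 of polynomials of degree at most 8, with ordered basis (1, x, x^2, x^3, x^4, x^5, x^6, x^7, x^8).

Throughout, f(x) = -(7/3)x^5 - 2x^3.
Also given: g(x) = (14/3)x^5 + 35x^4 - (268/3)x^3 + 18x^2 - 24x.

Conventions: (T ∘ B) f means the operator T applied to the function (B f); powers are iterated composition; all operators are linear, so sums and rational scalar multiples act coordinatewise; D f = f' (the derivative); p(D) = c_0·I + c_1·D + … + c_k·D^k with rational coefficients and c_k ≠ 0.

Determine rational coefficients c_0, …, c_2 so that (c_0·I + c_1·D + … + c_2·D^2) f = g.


D^0 f = -(7/3)x^5 - 2x^3
D^1 f = -(35/3)x^4 - 6x^2
D^2 f = -(140/3)x^3 - 12x
matching coefficients of g against c_0 f + c_1 Df + … from the top degree down determines the c_i
solution: c_0 = -2, c_1 = -3, c_2 = 2

p(D) = -2·I − 3·D + 2·D^2, i.e. c_0 = -2, c_1 = -3, c_2 = 2


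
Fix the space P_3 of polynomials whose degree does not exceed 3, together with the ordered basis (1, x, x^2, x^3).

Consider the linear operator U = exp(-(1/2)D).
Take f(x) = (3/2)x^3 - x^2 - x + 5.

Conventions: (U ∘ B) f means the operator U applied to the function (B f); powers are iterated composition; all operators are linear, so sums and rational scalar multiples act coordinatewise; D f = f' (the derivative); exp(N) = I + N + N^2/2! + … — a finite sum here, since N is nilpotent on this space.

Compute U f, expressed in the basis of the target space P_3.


the result is g(x) = (3/2)x^3 - (13/4)x^2 + (9/8)x + 81/16

order-1 term: -(9/4)x^2 + x + 1/2
order-2 term: (9/8)x - 1/4
order-3 term: -3/16
the series for exp(-(1/2)D) f terminates at order 3
exp(-(1/2)D) f = (3/2)x^3 - (13/4)x^2 + (9/8)x + 81/16


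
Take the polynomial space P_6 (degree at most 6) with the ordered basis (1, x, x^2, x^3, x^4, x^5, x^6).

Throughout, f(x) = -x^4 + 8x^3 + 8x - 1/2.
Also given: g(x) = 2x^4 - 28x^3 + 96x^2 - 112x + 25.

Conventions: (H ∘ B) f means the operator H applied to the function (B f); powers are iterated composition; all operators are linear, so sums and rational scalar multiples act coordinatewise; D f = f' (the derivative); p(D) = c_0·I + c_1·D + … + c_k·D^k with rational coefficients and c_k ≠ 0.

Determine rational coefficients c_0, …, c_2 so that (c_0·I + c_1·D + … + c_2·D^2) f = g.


D^0 f = -x^4 + 8x^3 + 8x - 1/2
D^1 f = -4x^3 + 24x^2 + 8
D^2 f = -12x^2 + 48x
matching coefficients of g against c_0 f + c_1 Df + … from the top degree down determines the c_i
solution: c_0 = -2, c_1 = 3, c_2 = -2

c_0 = -2, c_1 = 3, c_2 = -2


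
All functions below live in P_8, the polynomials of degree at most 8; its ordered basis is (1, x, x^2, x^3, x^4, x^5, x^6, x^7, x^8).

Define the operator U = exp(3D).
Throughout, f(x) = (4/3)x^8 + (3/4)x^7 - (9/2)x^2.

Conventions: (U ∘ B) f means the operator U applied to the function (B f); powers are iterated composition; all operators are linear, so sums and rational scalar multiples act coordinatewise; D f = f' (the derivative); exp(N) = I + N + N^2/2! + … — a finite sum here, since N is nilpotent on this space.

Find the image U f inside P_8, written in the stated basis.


order-1 term: 32x^7 + (63/4)x^6 - 27x
order-2 term: 336x^6 + (567/4)x^5 - 81/2
order-3 term: 2016x^5 + (2835/4)x^4
order-4 term: 7560x^4 + (8505/4)x^3
order-5 term: 18144x^3 + (15309/4)x^2
order-6 term: 27216x^2 + (15309/4)x
order-7 term: 23328x + 6561/4
order-8 term: 8748
the series for exp(3D) f terminates at order 8
exp(3D) f = (4/3)x^8 + (131/4)x^7 + (1407/4)x^6 + (8631/4)x^5 + (33075/4)x^4 + (81081/4)x^3 + (124155/4)x^2 + (108513/4)x + 41391/4

g(x) = (4/3)x^8 + (131/4)x^7 + (1407/4)x^6 + (8631/4)x^5 + (33075/4)x^4 + (81081/4)x^3 + (124155/4)x^2 + (108513/4)x + 41391/4


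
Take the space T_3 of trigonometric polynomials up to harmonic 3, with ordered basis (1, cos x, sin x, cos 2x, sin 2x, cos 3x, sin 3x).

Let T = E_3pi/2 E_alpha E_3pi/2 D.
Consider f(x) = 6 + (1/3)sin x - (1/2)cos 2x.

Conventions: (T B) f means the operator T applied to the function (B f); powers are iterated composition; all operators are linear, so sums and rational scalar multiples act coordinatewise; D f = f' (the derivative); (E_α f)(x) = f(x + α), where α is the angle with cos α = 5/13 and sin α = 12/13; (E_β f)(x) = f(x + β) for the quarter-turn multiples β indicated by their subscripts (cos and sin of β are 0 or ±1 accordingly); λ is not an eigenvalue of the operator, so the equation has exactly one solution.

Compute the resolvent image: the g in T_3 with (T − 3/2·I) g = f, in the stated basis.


the image equals g(x) = -4 + (4/15)cos x - (2/5)sin x + (141/1015)cos 2x + (68/1015)sin 2x

write g with unknown coordinates in the stated basis and equate coefficients in (T − 3/2·I) g = f
solving from the highest basis element down gives g = -4 + (4/15)cos x - (2/5)sin x + (141/1015)cos 2x + (68/1015)sin 2x
check: T g = (2/5)cos x - (4/15)sin x - (296/1015)cos 2x + (102/1015)sin 2x
so T g − 3/2·g = 6 + (1/3)sin x - (1/2)cos 2x = f ✓


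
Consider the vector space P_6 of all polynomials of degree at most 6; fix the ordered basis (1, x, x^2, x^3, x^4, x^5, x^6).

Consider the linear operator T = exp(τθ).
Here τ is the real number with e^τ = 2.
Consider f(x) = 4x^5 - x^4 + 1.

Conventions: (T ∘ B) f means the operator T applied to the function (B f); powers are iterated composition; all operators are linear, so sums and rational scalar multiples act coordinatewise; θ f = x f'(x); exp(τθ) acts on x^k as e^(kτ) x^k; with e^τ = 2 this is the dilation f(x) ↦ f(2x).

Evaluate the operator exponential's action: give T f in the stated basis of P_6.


exp(τθ) x^k = e^(kτ) x^k; with e^τ = 2 this sends x^k to 2^k x^k
x^4 ↦ 16 x^4
x^5 ↦ 32 x^5
applying this coordinatewise to f: exp(τθ) f = 128x^5 - 16x^4 + 1

the image equals g(x) = 128x^5 - 16x^4 + 1


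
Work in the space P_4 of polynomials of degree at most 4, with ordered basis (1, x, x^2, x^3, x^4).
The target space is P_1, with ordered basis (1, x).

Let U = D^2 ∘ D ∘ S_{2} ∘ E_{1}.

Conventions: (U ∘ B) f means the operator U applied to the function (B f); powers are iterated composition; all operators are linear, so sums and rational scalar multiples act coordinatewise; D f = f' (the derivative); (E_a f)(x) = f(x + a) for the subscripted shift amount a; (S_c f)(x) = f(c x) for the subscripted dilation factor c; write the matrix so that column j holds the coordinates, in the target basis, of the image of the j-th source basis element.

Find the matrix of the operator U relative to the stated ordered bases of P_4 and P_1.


image of 1: 0
image of x: 0
image of x^2: 0
image of x^3: 48
image of x^4: 384x + 192
each image's coordinates form column j of the matrix

the matrix is [[0, 0, 0, 48, 192]; [0, 0, 0, 0, 384]] (rows listed top to bottom)


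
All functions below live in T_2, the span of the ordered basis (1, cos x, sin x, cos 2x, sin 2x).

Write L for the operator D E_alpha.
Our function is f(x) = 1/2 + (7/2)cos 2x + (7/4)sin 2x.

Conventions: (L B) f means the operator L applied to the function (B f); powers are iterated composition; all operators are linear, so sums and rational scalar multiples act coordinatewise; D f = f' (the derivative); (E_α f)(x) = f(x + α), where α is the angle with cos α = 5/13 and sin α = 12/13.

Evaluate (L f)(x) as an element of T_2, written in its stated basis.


E_alpha f = 1/2 - (413/338)cos 2x - (2513/676)sin 2x
D E_alpha f = -(2513/338)cos 2x + (413/169)sin 2x

g(x) = -(2513/338)cos 2x + (413/169)sin 2x


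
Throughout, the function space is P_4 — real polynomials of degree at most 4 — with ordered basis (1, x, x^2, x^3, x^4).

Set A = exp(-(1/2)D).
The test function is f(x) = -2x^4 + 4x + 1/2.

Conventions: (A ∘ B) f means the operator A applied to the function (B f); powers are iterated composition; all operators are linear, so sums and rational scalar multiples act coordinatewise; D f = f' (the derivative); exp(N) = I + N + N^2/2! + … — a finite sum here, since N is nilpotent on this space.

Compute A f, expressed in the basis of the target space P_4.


order-1 term: 4x^3 - 2
order-2 term: -3x^2
order-3 term: x
order-4 term: -1/8
the series for exp(-(1/2)D) f terminates at order 4
exp(-(1/2)D) f = -2x^4 + 4x^3 - 3x^2 + 5x - 13/8

the image equals g(x) = -2x^4 + 4x^3 - 3x^2 + 5x - 13/8


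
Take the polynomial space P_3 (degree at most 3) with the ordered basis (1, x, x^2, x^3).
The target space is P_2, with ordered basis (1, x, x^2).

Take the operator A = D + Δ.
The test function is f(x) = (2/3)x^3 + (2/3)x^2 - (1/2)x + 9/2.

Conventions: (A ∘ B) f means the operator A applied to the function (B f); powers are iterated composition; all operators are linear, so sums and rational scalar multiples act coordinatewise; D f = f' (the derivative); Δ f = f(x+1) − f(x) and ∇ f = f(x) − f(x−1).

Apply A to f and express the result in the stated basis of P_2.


D f = 2x^2 + (4/3)x - 1/2
Δ f = 2x^2 + (10/3)x + 5/6
(D + Δ) f = 4x^2 + (14/3)x + 1/3

the result is g(x) = 4x^2 + (14/3)x + 1/3


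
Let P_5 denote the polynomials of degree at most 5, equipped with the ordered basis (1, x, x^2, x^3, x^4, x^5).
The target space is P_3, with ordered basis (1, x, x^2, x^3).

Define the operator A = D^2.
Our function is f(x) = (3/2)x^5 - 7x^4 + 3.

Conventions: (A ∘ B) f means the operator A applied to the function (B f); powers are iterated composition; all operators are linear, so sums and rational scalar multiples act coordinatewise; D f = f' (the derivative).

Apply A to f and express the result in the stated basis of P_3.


the result is g(x) = 30x^3 - 84x^2

D f = (15/2)x^4 - 28x^3
D D f = 30x^3 - 84x^2


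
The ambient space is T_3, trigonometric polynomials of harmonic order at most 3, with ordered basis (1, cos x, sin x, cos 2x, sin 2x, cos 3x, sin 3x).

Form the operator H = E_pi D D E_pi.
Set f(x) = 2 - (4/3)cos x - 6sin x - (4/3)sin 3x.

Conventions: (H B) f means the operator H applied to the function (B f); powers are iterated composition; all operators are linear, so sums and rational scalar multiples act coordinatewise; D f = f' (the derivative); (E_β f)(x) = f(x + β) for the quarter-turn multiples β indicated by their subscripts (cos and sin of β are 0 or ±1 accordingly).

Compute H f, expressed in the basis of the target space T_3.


E_pi f = 2 + (4/3)cos x + 6sin x + (4/3)sin 3x
D E_pi f = 6cos x - (4/3)sin x + 4cos 3x
D D E_pi f = -(4/3)cos x - 6sin x - 12sin 3x
E_pi (D D E_pi) f = (4/3)cos x + 6sin x + 12sin 3x

g(x) = (4/3)cos x + 6sin x + 12sin 3x


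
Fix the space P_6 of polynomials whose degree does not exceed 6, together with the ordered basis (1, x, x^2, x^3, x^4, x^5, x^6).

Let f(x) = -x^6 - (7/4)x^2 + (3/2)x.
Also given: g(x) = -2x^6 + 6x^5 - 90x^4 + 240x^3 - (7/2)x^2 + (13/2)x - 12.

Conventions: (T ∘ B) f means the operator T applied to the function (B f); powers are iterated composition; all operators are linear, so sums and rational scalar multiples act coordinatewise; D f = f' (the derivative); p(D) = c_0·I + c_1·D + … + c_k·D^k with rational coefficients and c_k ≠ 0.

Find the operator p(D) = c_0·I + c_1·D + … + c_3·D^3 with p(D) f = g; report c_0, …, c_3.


p(D) = 2·I − D + 3·D^2 − 2·D^3, i.e. c_0 = 2, c_1 = -1, c_2 = 3, c_3 = -2

D^0 f = -x^6 - (7/4)x^2 + (3/2)x
D^1 f = -6x^5 - (7/2)x + 3/2
D^2 f = -30x^4 - 7/2
D^3 f = -120x^3
matching coefficients of g against c_0 f + c_1 Df + … from the top degree down determines the c_i
solution: c_0 = 2, c_1 = -1, c_2 = 3, c_3 = -2


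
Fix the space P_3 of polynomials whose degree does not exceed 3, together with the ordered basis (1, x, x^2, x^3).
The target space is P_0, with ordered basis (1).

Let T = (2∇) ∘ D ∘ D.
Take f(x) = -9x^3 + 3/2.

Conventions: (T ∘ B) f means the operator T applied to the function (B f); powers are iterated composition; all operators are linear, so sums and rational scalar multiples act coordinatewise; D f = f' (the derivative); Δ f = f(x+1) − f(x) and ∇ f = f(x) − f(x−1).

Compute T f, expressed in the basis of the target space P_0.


D f = -27x^2
D D f = -54x
∇ (D ∘ D) f = -54
(2∇) (D ∘ D) f = -108

the image equals g(x) = -108


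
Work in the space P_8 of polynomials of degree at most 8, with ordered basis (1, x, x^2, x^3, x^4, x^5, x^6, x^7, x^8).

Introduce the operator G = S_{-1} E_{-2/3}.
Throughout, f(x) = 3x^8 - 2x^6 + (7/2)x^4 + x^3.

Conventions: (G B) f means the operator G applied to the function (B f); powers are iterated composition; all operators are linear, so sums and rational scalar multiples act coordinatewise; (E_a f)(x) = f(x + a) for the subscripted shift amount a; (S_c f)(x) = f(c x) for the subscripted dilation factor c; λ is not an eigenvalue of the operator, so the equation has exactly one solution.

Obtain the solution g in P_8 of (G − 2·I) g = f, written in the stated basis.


the result is g(x) = -3x^8 - (16/3)x^7 - (94/9)x^6 - (376/27)x^5 - (2087/162)x^4 - (1669/243)x^3 - (2134/729)x^2 - (1924/2187)x - 736/6561

write g with unknown coordinates in the stated basis and equate coefficients in (G − 2·I) g = f
solving from the highest basis element down gives g = -3x^8 - (16/3)x^7 - (94/9)x^6 - (376/27)x^5 - (2087/162)x^4 - (1669/243)x^3 - (2134/729)x^2 - (1924/2187)x - 736/6561
check: G g = -3x^8 - (32/3)x^7 - (206/9)x^6 - (752/27)x^5 - (3607/162)x^4 - (3095/243)x^3 - (4268/729)x^2 - (3848/2187)x - 1472/6561
so G g − 2·g = 3x^8 - 2x^6 + (7/2)x^4 + x^3 = f ✓


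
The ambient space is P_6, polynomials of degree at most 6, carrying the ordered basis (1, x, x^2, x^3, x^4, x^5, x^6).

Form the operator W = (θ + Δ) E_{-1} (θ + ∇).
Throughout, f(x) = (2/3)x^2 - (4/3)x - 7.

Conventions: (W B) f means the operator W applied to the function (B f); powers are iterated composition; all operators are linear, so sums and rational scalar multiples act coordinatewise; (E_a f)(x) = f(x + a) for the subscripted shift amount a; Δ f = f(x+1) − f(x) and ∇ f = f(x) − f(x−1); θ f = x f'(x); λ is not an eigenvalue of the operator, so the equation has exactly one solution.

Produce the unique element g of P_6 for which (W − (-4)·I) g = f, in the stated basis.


write g with unknown coordinates in the stated basis and equate coefficients in (W − (-4)·I) g = f
solving from the highest basis element down gives g = (1/12)x^2 - (3/10)x - 67/40
check: W g = (1/3)x^2 - (2/15)x - 3/10
so W g − (-4)·g = (2/3)x^2 - (4/3)x - 7 = f ✓

the image equals g(x) = (1/12)x^2 - (3/10)x - 67/40


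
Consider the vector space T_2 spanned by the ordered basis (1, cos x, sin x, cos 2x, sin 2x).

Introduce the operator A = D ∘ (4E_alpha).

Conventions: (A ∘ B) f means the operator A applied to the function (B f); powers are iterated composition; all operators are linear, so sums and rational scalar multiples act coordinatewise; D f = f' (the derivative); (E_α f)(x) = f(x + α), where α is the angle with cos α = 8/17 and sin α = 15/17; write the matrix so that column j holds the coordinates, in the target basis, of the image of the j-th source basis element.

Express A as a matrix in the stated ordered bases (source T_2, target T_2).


the matrix is [[0, 0, 0, 0, 0]; [0, -60/17, 32/17, 0, 0]; [0, -32/17, -60/17, 0, 0]; [0, 0, 0, -1920/289, -1288/289]; [0, 0, 0, 1288/289, -1920/289]] (rows listed top to bottom)

image of 1: 0
image of cos x: -(60/17)cos x - (32/17)sin x
image of sin x: (32/17)cos x - (60/17)sin x
image of cos 2x: -(1920/289)cos 2x + (1288/289)sin 2x
image of sin 2x: -(1288/289)cos 2x - (1920/289)sin 2x
each image's coordinates form column j of the matrix
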